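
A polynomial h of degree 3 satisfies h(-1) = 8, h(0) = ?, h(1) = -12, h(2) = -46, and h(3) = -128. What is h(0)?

-2

On equispaced nodes a degree-3 polynomial has vanishing fourth forward difference, so
  h(-1) - 4·h(0) + 6·h(1) - 4·h(2) + h(3) = 0.
Substituting the known values and solving for h(0):
  -4·h(0) = 8
  h(0) = -2.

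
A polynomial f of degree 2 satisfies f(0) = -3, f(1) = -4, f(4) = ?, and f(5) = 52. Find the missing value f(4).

29

The 3 known points determine the degree-2 polynomial uniquely.
Write f(n) = an^2 + bn + c. Substituting each data point gives a linear system:
  c = -3
  a + b + c = -4
  25a + 5b + c = 52
Solving the system yields a = 3, b = -4, c = -3.
So f(n) = 3n^2 - 4n - 3.
Then f(4) = 29.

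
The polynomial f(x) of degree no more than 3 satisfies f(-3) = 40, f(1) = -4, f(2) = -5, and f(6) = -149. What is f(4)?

Using the Lagrange interpolation formula with nodes -3, 1, 2, 6:
  L_0(x) = (x - 1)(x - 2)(x - 6) / -180
  L_1(x) = (x + 3)(x - 2)(x - 6) / 20
  L_2(x) = (x + 3)(x - 1)(x - 6) / -20
  L_3(x) = (x + 3)(x - 1)(x - 2) / 180
Then f(x) = 40·L_0(x) - 4·L_1(x) - 5·L_2(x) - 149·L_3(x).
Expanding and collecting terms gives f(x) = -x^3 + 2x^2 - 5.
Evaluating at x = 4: f(4) = -37.

-37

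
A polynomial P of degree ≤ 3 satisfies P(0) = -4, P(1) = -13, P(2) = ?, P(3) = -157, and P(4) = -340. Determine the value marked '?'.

On equispaced nodes a degree-3 polynomial has vanishing fourth forward difference, so
  P(0) - 4·P(1) + 6·P(2) - 4·P(3) + P(4) = 0.
Substituting the known values and solving for P(2):
  6·P(2) = -336
  P(2) = -56.

-56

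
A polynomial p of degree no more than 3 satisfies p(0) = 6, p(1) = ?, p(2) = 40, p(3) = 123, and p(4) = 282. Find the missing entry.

The 4 known points determine the degree-3 polynomial uniquely.
Write p(s) = as^3 + bs^2 + cs + d. Substituting each data point gives a linear system:
  d = 6
  8a + 4b + 2c + d = 40
  27a + 9b + 3c + d = 123
  64a + 16b + 4c + d = 282
Solving the system yields a = 4, b = 2, c = -3, d = 6.
So p(s) = 4s^3 + 2s^2 - 3s + 6.
Then p(1) = 9.

9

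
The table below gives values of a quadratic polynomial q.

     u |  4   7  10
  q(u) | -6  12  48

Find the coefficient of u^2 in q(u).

1

Write q(u) = au^2 + bu + c. Substituting each data point gives a linear system:
  16a + 4b + c = -6
  49a + 7b + c = 12
  100a + 10b + c = 48
Solving the system yields a = 1, b = -5, c = -2.
So q(u) = u^2 - 5u - 2.
The leading coefficient is 1.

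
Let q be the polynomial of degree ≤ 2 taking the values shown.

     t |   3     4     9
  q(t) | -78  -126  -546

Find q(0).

-6

Write q(t) = at^2 + bt + c. Substituting each data point gives a linear system:
  9a + 3b + c = -78
  16a + 4b + c = -126
  81a + 9b + c = -546
Solving the system yields a = -6, b = -6, c = -6.
So q(t) = -6t² - 6t - 6.
Then q(0) = -6.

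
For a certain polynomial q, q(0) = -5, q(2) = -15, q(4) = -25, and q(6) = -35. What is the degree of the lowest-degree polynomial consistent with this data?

Forward differences of the values at x = 0, 2, 4, 6:
  q  : -5  -15  -25  -35
  Δ  : -10  -10  -10
  Δ^2: 0  0
  Δ^3: 0
The first differences are constant (-10) and nonzero, while all higher differences vanish, so the minimal degree is 1.

1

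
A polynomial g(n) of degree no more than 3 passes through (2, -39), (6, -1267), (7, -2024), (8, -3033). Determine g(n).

Write g(n) = an^3 + bn^2 + cn + d. Substituting each data point gives a linear system:
  8a + 4b + 2c + d = -39
  216a + 36b + 6c + d = -1267
  343a + 49b + 7c + d = -2024
  512a + 64b + 8c + d = -3033
Solving the system yields a = -6, b = 0, c = 5, d = -1.
So g(n) = -6n³ + 5n - 1.
Check: g(7) = -2024. ✓

g(n) = -6n^3 + 5n - 1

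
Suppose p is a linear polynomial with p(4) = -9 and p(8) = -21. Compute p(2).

Using the Lagrange interpolation formula with nodes 4, 8:
  L_0(n) = (n - 8) / -4
  L_1(n) = (n - 4) / 4
Then p(n) = -9·L_0(n) - 21·L_1(n).
Expanding and collecting terms gives p(n) = -3n + 3.
Evaluating at n = 2: p(2) = -3.

-3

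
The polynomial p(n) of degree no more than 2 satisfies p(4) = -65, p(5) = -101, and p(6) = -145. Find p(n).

Write p(n) = an^2 + bn + c. Substituting each data point gives a linear system:
  16a + 4b + c = -65
  25a + 5b + c = -101
  36a + 6b + c = -145
Solving the system yields a = -4, b = 0, c = -1.
So p(n) = -4n^2 - 1.
Check: p(4) = -65. ✓

p(n) = -4n^2 - 1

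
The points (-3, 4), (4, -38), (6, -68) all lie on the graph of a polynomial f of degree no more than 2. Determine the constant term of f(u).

-2

Write f(u) = au^2 + bu + c. Substituting each data point gives a linear system:
  9a - 3b + c = 4
  16a + 4b + c = -38
  36a + 6b + c = -68
Solving the system yields a = -1, b = -5, c = -2.
So f(u) = -u^2 - 5u - 2.
The constant term is -2.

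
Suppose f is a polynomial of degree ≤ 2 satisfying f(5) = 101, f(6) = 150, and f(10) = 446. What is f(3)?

33

Write f(s) = as^2 + bs + c. Substituting each data point gives a linear system:
  25a + 5b + c = 101
  36a + 6b + c = 150
  100a + 10b + c = 446
Solving the system yields a = 5, b = -6, c = 6.
So f(s) = 5s^2 - 6s + 6.
Then f(3) = 33.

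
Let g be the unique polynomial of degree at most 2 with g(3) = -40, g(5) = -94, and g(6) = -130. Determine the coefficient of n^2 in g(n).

Write g(n) = an^2 + bn + c. Substituting each data point gives a linear system:
  9a + 3b + c = -40
  25a + 5b + c = -94
  36a + 6b + c = -130
Solving the system yields a = -3, b = -3, c = -4.
So g(n) = -3n² - 3n - 4.
The leading coefficient is -3.

-3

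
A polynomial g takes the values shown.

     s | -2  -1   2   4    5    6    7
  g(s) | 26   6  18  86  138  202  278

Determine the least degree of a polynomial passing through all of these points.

2

Divided differences on the nodes -2, -1, 2, 4, 5, 6, 7:
  order 0: 26  6  18  86  138  202  278
  order 1: -20  4  34  52  64  76
  order 2: 6  6  6  6  6
  order 3: 0  0  0  0
  order 4: 0  0  0
  order 5: 0  0
  order 6: 0
The order-2 divided differences are all 6 (nonzero) and every higher order vanishes, so the data lies on a polynomial of degree exactly 2.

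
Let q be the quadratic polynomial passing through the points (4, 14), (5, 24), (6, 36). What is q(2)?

Using the Lagrange interpolation formula with nodes 4, 5, 6:
  L_0(x) = (x - 5)(x - 6) / 2
  L_1(x) = (x - 4)(x - 6) / -1
  L_2(x) = (x - 4)(x - 5) / 2
Then q(x) = 14·L_0(x) + 24·L_1(x) + 36·L_2(x).
Expanding and collecting terms gives q(x) = x^2 + x - 6.
Evaluating at x = 2: q(2) = 0.

0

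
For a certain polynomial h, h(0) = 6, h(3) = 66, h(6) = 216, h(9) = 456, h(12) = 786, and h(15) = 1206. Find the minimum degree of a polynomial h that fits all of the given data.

Forward differences of the values at x = 0, 3, 6, 9, 12, 15:
  h  : 6  66  216  456  786  1206
  Δ  : 60  150  240  330  420
  Δ^2: 90  90  90  90
  Δ^3: 0  0  0
  Δ^4: 0  0
  Δ^5: 0
The second differences are constant (90) and nonzero, while all higher differences vanish, so the minimal degree is 2.

2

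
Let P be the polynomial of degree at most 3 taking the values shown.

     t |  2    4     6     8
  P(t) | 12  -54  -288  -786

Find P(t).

Using the Lagrange interpolation formula with nodes 2, 4, 6, 8:
  L_0(t) = (t - 4)(t - 6)(t - 8) / -48
  L_1(t) = (t - 2)(t - 6)(t - 8) / 16
  L_2(t) = (t - 2)(t - 4)(t - 8) / -16
  L_3(t) = (t - 2)(t - 4)(t - 6) / 48
Then P(t) = 12·L_0(t) - 54·L_1(t) - 288·L_2(t) - 786·L_3(t).
Expanding and collecting terms gives P(t) = -2t^3 + 3t^2 + 5t + 6.
Check: P(8) = -786. ✓

P(t) = -2t^3 + 3t^2 + 5t + 6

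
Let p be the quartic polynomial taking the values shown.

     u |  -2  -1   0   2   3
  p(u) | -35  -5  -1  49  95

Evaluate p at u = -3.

-151

Using the Lagrange interpolation formula with nodes -2, -1, 0, 2, 3:
  L_0(u) = (u + 1)u(u - 2)(u - 3) / 40
  L_1(u) = (u + 2)u(u - 2)(u - 3) / -12
  L_2(u) = (u + 2)(u + 1)(u - 2)(u - 3) / 12
  L_3(u) = (u + 2)(u + 1)u(u - 3) / -24
  L_4(u) = (u + 2)(u + 1)u(u - 2) / 60
Then p(u) = -35·L_0(u) - 5·L_1(u) - 1·L_2(u) + 49·L_3(u) + 95·L_4(u).
Expanding and collecting terms gives p(u) = -u^4 + 4u^3 + 6u^2 + 5u - 1.
Evaluating at u = -3: p(-3) = -151.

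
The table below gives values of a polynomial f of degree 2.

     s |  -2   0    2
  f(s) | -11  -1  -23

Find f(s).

Using the Lagrange interpolation formula with nodes -2, 0, 2:
  L_0(s) = s(s - 2) / 8
  L_1(s) = (s + 2)(s - 2) / -4
  L_2(s) = (s + 2)s / 8
Then f(s) = -11·L_0(s) - 1·L_1(s) - 23·L_2(s).
Expanding and collecting terms gives f(s) = -4s^2 - 3s - 1.
Check: f(0) = -1. ✓

f(s) = -4s^2 - 3s - 1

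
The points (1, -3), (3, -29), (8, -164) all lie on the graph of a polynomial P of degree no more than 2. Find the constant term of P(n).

Write P(n) = an^2 + bn + c. Substituting each data point gives a linear system:
  a + b + c = -3
  9a + 3b + c = -29
  64a + 8b + c = -164
Solving the system yields a = -2, b = -5, c = 4.
So P(n) = -2n² - 5n + 4.
The constant term is 4.

4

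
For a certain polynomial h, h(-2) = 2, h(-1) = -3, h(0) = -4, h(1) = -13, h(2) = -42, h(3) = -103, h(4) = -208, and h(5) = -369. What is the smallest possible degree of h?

3

Forward differences of the values at x = -2, -1, 0, 1, 2, 3, 4, 5:
  h  : 2  -3  -4  -13  -42  -103  -208  -369
  Δ  : -5  -1  -9  -29  -61  -105  -161
  Δ^2: 4  -8  -20  -32  -44  -56
  Δ^3: -12  -12  -12  -12  -12
  Δ^4: 0  0  0  0
  Δ^5: 0  0  0
  Δ^6: 0  0
  Δ^7: 0
The third differences are constant (-12) and nonzero, while all higher differences vanish, so the minimal degree is 3.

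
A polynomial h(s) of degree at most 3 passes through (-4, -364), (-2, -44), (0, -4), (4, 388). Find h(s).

h(s) = 6s^3 + s^2 - 2s - 4

Using the Lagrange interpolation formula with nodes -4, -2, 0, 4:
  L_0(s) = (s + 2)s(s - 4) / -64
  L_1(s) = (s + 4)s(s - 4) / 24
  L_2(s) = (s + 4)(s + 2)(s - 4) / -32
  L_3(s) = (s + 4)(s + 2)s / 192
Then h(s) = -364·L_0(s) - 44·L_1(s) - 4·L_2(s) + 388·L_3(s).
Expanding and collecting terms gives h(s) = 6s^3 + s^2 - 2s - 4.
Check: h(-2) = -44. ✓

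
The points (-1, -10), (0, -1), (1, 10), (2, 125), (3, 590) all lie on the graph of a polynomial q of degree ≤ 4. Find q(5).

Forward differences of the values at n = -1, 0, 1, 2, 3:
  q  : -10  -1  10  125  590
  Δ  : 9  11  115  465
  Δ^2: 2  104  350
  Δ^3: 102  246
  Δ^4: 144
The fourth differences are constant, confirming degree 4.
Interpolating (Newton forward form) and evaluating at n = 5 gives q(5) = 4274.

4274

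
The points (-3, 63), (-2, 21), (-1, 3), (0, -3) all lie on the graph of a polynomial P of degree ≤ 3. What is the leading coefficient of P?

-2

Write P(u) = au^3 + bu^2 + cu + d. Substituting each data point gives a linear system:
  -27a + 9b - 3c + d = 63
  -8a + 4b - 2c + d = 21
  -a + b - c + d = 3
  d = -3
Solving the system yields a = -2, b = 0, c = -4, d = -3.
So P(u) = -2u³ - 4u - 3.
The leading coefficient is -2.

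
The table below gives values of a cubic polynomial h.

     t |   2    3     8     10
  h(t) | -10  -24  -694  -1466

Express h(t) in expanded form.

Write h(t) = at^3 + bt^2 + ct + d. Substituting each data point gives a linear system:
  8a + 4b + 2c + d = -10
  27a + 9b + 3c + d = -24
  512a + 64b + 8c + d = -694
  1000a + 100b + 10c + d = -1466
Solving the system yields a = -2, b = 6, c = -6, d = -6.
So h(t) = -2t^3 + 6t^2 - 6t - 6.
Check: h(10) = -1466. ✓

h(t) = -2t^3 + 6t^2 - 6t - 6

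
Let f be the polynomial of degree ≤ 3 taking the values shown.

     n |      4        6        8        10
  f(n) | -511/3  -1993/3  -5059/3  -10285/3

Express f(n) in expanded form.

Using the Lagrange interpolation formula with nodes 4, 6, 8, 10:
  L_0(n) = (n - 6)(n - 8)(n - 10) / -48
  L_1(n) = (n - 4)(n - 8)(n - 10) / 16
  L_2(n) = (n - 4)(n - 6)(n - 10) / -16
  L_3(n) = (n - 4)(n - 6)(n - 8) / 48
Then f(n) = -511/3·L_0(n) - 1993/3·L_1(n) - 5059/3·L_2(n) - 10285/3·L_3(n).
Expanding and collecting terms gives f(n) = -4n^3 + 6n^2 - 3n + 5/3.
Check: f(8) = -5059/3. ✓

f(n) = -4n^3 + 6n^2 - 3n + 5/3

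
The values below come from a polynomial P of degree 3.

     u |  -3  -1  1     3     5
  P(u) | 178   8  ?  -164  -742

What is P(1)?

-10

The 4 known points determine the degree-3 polynomial uniquely.
Write P(u) = au^3 + bu^2 + cu + d. Substituting each data point gives a linear system:
  -27a + 9b - 3c + d = 178
  -a + b - c + d = 8
  27a + 9b + 3c + d = -164
  125a + 25b + 5c + d = -742
Solving the system yields a = -6, b = 1, c = -3, d = -2.
So P(u) = -6u^3 + u^2 - 3u - 2.
Then P(1) = -10.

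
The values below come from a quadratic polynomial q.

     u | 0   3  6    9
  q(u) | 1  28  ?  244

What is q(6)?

109

The 3 known points determine the degree-2 polynomial uniquely.
Write q(u) = au^2 + bu + c. Substituting each data point gives a linear system:
  c = 1
  9a + 3b + c = 28
  81a + 9b + c = 244
Solving the system yields a = 3, b = 0, c = 1.
So q(u) = 3u^2 + 1.
Then q(6) = 109.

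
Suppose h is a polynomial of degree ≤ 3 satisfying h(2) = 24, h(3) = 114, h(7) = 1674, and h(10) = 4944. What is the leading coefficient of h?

5

Write h(u) = au^3 + bu^2 + cu + d. Substituting each data point gives a linear system:
  8a + 4b + 2c + d = 24
  27a + 9b + 3c + d = 114
  343a + 49b + 7c + d = 1674
  1000a + 100b + 10c + d = 4944
Solving the system yields a = 5, b = 0, c = -5, d = -6.
So h(u) = 5u^3 - 5u - 6.
The leading coefficient is 5.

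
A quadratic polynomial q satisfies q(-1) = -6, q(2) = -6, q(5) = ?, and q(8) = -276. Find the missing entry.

On equispaced nodes a degree-2 polynomial has vanishing third forward difference, so
  - q(-1) + 3·q(2) - 3·q(5) + q(8) = 0.
Substituting the known values and solving for q(5):
  -3·q(5) = 288
  q(5) = -96.

-96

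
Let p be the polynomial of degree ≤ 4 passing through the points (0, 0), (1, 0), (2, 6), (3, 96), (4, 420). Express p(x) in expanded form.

Using the Lagrange interpolation formula with nodes 0, 1, 2, 3, 4:
  L_0(x) = (x - 1)(x - 2)(x - 3)(x - 4) / 24
  L_1(x) = x(x - 2)(x - 3)(x - 4) / -6
  L_2(x) = x(x - 1)(x - 3)(x - 4) / 4
  L_3(x) = x(x - 1)(x - 2)(x - 4) / -6
  L_4(x) = x(x - 1)(x - 2)(x - 3) / 24
Then p(x) = 0·L_0(x) + 0·L_1(x) + 6·L_2(x) + 96·L_3(x) + 420·L_4(x).
Expanding and collecting terms gives p(x) = 3x^4 - 5x^3 - 3x^2 + 5x.
Check: p(1) = 0. ✓

p(x) = 3x^4 - 5x^3 - 3x^2 + 5x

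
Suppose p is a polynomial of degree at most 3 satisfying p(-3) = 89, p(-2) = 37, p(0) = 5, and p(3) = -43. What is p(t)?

Write p(t) = at^3 + bt^2 + ct + d. Substituting each data point gives a linear system:
  -27a + 9b - 3c + d = 89
  -8a + 4b - 2c + d = 37
  d = 5
  27a + 9b + 3c + d = -43
Solving the system yields a = -2, b = 2, c = -4, d = 5.
So p(t) = -2t^3 + 2t^2 - 4t + 5.
Check: p(0) = 5. ✓

p(t) = -2t^3 + 2t^2 - 4t + 5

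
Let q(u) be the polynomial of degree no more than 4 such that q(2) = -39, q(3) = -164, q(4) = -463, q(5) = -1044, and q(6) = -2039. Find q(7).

Using the Lagrange interpolation formula with nodes 2, 3, 4, 5, 6:
  L_0(u) = (u - 3)(u - 4)(u - 5)(u - 6) / 24
  L_1(u) = (u - 2)(u - 4)(u - 5)(u - 6) / -6
  L_2(u) = (u - 2)(u - 3)(u - 5)(u - 6) / 4
  L_3(u) = (u - 2)(u - 3)(u - 4)(u - 6) / -6
  L_4(u) = (u - 2)(u - 3)(u - 4)(u - 5) / 24
Then q(u) = -39·L_0(u) - 164·L_1(u) - 463·L_2(u) - 1044·L_3(u) - 2039·L_4(u).
Expanding and collecting terms gives q(u) = -u^4 - 4u^3 + 4u^2 - 4u + 1.
Evaluating at u = 7: q(7) = -3604.

-3604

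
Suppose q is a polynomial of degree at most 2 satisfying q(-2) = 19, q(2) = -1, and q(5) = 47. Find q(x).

q(x) = 3x^2 - 5x - 3

Write q(x) = ax^2 + bx + c. Substituting each data point gives a linear system:
  4a - 2b + c = 19
  4a + 2b + c = -1
  25a + 5b + c = 47
Solving the system yields a = 3, b = -5, c = -3.
So q(x) = 3x^2 - 5x - 3.
Check: q(5) = 47. ✓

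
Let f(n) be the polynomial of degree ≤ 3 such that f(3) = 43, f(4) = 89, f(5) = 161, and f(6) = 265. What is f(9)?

829

Using the Lagrange interpolation formula with nodes 3, 4, 5, 6:
  L_0(n) = (n - 4)(n - 5)(n - 6) / -6
  L_1(n) = (n - 3)(n - 5)(n - 6) / 2
  L_2(n) = (n - 3)(n - 4)(n - 6) / -2
  L_3(n) = (n - 3)(n - 4)(n - 5) / 6
Then f(n) = 43·L_0(n) + 89·L_1(n) + 161·L_2(n) + 265·L_3(n).
Expanding and collecting terms gives f(n) = n³ + n² + 2n + 1.
Evaluating at n = 9: f(9) = 829.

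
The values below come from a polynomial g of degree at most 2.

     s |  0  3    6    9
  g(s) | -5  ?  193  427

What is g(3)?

The 3 known points determine the degree-2 polynomial uniquely.
Write g(s) = as^2 + bs + c. Substituting each data point gives a linear system:
  c = -5
  36a + 6b + c = 193
  81a + 9b + c = 427
Solving the system yields a = 5, b = 3, c = -5.
So g(s) = 5s^2 + 3s - 5.
Then g(3) = 49.

49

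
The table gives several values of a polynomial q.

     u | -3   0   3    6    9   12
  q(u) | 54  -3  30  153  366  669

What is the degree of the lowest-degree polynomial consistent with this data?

Forward differences of the values at u = -3, 0, 3, 6, 9, 12:
  q  : 54  -3  30  153  366  669
  Δ  : -57  33  123  213  303
  Δ^2: 90  90  90  90
  Δ^3: 0  0  0
  Δ^4: 0  0
  Δ^5: 0
The second differences are constant (90) and nonzero, while all higher differences vanish, so the minimal degree is 2.

2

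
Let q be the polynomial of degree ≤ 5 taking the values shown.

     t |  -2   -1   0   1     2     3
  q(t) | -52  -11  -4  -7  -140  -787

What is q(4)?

Write q(t) = at^5 + bt^4 + ct^3 + dt^2 + et + k. Substituting each data point gives a linear system:
  -32a + 16b - 8c + 4d - 2e + k = -52
  -a + b - c + d - e + k = -11
  k = -4
  a + b + c + d + e + k = -7
  32a + 16b + 8c + 4d + 2e + k = -140
  243a + 81b + 27c + 9d + 3e + k = -787
Solving the system yields a = -1, b = -6, c = -3, d = 1, e = 6, k = -4.
So q(t) = -t^5 - 6t^4 - 3t^3 + t^2 + 6t - 4.
Then q(4) = -2716.

-2716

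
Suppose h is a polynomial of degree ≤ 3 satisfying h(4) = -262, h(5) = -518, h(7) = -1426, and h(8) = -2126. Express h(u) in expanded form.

h(u) = -4u^3 - 2u^2 + 6u + 2

Write h(u) = au^3 + bu^2 + cu + d. Substituting each data point gives a linear system:
  64a + 16b + 4c + d = -262
  125a + 25b + 5c + d = -518
  343a + 49b + 7c + d = -1426
  512a + 64b + 8c + d = -2126
Solving the system yields a = -4, b = -2, c = 6, d = 2.
So h(u) = -4u^3 - 2u^2 + 6u + 2.
Check: h(7) = -1426. ✓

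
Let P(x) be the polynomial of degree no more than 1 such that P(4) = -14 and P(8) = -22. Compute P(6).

-18

Using the Lagrange interpolation formula with nodes 4, 8:
  L_0(x) = (x - 8) / -4
  L_1(x) = (x - 4) / 4
Then P(x) = -14·L_0(x) - 22·L_1(x).
Expanding and collecting terms gives P(x) = -2x - 6.
Evaluating at x = 6: P(6) = -18.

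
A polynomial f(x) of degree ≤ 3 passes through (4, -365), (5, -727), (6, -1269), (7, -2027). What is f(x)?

f(x) = -6x^3 + 4x + 3

Write f(x) = ax^3 + bx^2 + cx + d. Substituting each data point gives a linear system:
  64a + 16b + 4c + d = -365
  125a + 25b + 5c + d = -727
  216a + 36b + 6c + d = -1269
  343a + 49b + 7c + d = -2027
Solving the system yields a = -6, b = 0, c = 4, d = 3.
So f(x) = -6x³ + 4x + 3.
Check: f(5) = -727. ✓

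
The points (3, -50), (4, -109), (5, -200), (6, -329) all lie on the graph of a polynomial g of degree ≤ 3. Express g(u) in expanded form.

Write g(u) = au^3 + bu^2 + cu + d. Substituting each data point gives a linear system:
  27a + 9b + 3c + d = -50
  64a + 16b + 4c + d = -109
  125a + 25b + 5c + d = -200
  216a + 36b + 6c + d = -329
Solving the system yields a = -1, b = -4, c = 6, d = -5.
So g(u) = -u^3 - 4u^2 + 6u - 5.
Check: g(5) = -200. ✓

g(u) = -u^3 - 4u^2 + 6u - 5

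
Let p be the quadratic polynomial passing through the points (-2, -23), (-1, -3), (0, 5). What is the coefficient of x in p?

2

Write p(x) = ax^2 + bx + c. Substituting each data point gives a linear system:
  4a - 2b + c = -23
  a - b + c = -3
  c = 5
Solving the system yields a = -6, b = 2, c = 5.
So p(x) = -6x^2 + 2x + 5.
The coefficient of x is 2.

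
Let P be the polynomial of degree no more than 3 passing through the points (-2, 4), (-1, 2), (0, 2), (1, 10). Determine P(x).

Using the Lagrange interpolation formula with nodes -2, -1, 0, 1:
  L_0(x) = (x + 1)x(x - 1) / -6
  L_1(x) = (x + 2)x(x - 1) / 2
  L_2(x) = (x + 2)(x + 1)(x - 1) / -2
  L_3(x) = (x + 2)(x + 1)x / 6
Then P(x) = 4·L_0(x) + 2·L_1(x) + 2·L_2(x) + 10·L_3(x).
Expanding and collecting terms gives P(x) = x^3 + 4x^2 + 3x + 2.
Check: P(-1) = 2. ✓

P(x) = x^3 + 4x^2 + 3x + 2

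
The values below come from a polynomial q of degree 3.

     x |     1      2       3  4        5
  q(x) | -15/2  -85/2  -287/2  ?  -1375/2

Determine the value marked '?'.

The 4 known points determine the degree-3 polynomial uniquely.
Write q(x) = ax^3 + bx^2 + cx + d. Substituting each data point gives a linear system:
  a + b + c + d = -15/2
  8a + 4b + 2c + d = -85/2
  27a + 9b + 3c + d = -287/2
  125a + 25b + 5c + d = -1375/2
Solving the system yields a = -6, b = 3, c = -2, d = -5/2.
So q(x) = -6x^3 + 3x^2 - 2x - 5/2.
Then q(4) = -693/2.

-693/2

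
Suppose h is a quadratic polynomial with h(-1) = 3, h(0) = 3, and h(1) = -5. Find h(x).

Write h(x) = ax^2 + bx + c. Substituting each data point gives a linear system:
  a - b + c = 3
  c = 3
  a + b + c = -5
Solving the system yields a = -4, b = -4, c = 3.
So h(x) = -4x^2 - 4x + 3.
Check: h(-1) = 3. ✓

h(x) = -4x^2 - 4x + 3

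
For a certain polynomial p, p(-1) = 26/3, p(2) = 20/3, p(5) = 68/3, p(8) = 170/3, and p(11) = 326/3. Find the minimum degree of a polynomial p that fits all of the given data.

Forward differences of the values at n = -1, 2, 5, 8, 11:
  p  : 26/3  20/3  68/3  170/3  326/3
  Δ  : -2  16  34  52
  Δ^2: 18  18  18
  Δ^3: 0  0
  Δ^4: 0
The second differences are constant (18) and nonzero, while all higher differences vanish, so the minimal degree is 2.

2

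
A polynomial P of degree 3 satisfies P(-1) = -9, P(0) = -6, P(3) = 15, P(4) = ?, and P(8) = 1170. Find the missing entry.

The 4 known points determine the degree-3 polynomial uniquely.
Write P(t) = at^3 + bt^2 + ct + d. Substituting each data point gives a linear system:
  -a + b - c + d = -9
  d = -6
  27a + 9b + 3c + d = 15
  512a + 64b + 8c + d = 1170
Solving the system yields a = 3, b = -5, c = -5, d = -6.
So P(t) = 3t^3 - 5t^2 - 5t - 6.
Then P(4) = 86.

86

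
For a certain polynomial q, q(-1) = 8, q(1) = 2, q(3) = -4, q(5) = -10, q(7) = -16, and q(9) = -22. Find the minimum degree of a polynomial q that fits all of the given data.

Forward differences of the values at s = -1, 1, 3, 5, 7, 9:
  q  : 8  2  -4  -10  -16  -22
  Δ  : -6  -6  -6  -6  -6
  Δ^2: 0  0  0  0
  Δ^3: 0  0  0
  Δ^4: 0  0
  Δ^5: 0
The first differences are constant (-6) and nonzero, while all higher differences vanish, so the minimal degree is 1.

1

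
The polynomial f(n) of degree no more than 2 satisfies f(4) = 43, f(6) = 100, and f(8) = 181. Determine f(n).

f(n) = 3n^2 - (3/2)n + 1

Write f(n) = an^2 + bn + c. Substituting each data point gives a linear system:
  16a + 4b + c = 43
  36a + 6b + c = 100
  64a + 8b + c = 181
Solving the system yields a = 3, b = -3/2, c = 1.
So f(n) = 3n^2 - (3/2)n + 1.
Check: f(6) = 100. ✓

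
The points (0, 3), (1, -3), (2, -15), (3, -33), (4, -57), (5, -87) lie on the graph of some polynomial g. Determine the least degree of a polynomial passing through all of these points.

Forward differences of the values at u = 0, 1, 2, 3, 4, 5:
  g  : 3  -3  -15  -33  -57  -87
  Δ  : -6  -12  -18  -24  -30
  Δ^2: -6  -6  -6  -6
  Δ^3: 0  0  0
  Δ^4: 0  0
  Δ^5: 0
The second differences are constant (-6) and nonzero, while all higher differences vanish, so the minimal degree is 2.

2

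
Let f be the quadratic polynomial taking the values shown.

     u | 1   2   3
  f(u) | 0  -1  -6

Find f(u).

Using the Lagrange interpolation formula with nodes 1, 2, 3:
  L_0(u) = (u - 2)(u - 3) / 2
  L_1(u) = (u - 1)(u - 3) / -1
  L_2(u) = (u - 1)(u - 2) / 2
Then f(u) = 0·L_0(u) - 1·L_1(u) - 6·L_2(u).
Expanding and collecting terms gives f(u) = -2u^2 + 5u - 3.
Check: f(1) = 0. ✓

f(u) = -2u^2 + 5u - 3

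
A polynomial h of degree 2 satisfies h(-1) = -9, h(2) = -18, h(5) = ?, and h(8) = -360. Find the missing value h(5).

The 3 known points determine the degree-2 polynomial uniquely.
Write h(n) = an^2 + bn + c. Substituting each data point gives a linear system:
  a - b + c = -9
  4a + 2b + c = -18
  64a + 8b + c = -360
Solving the system yields a = -6, b = 3, c = 0.
So h(n) = -6n^2 + 3n.
Then h(5) = -135.

-135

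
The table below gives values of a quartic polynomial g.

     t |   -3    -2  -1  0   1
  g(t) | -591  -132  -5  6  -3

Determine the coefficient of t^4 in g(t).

Write g(t) = at^4 + bt^3 + ct^2 + dt + e. Substituting each data point gives a linear system:
  81a - 27b + 9c - 3d + e = -591
  16a - 8b + 4c - 2d + e = -132
  a - b + c - d + e = -5
  e = 6
  a + b + c + d + e = -3
Solving the system yields a = -5, b = 6, c = -5, d = -5, e = 6.
So g(t) = -5t⁴ + 6t³ - 5t² - 5t + 6.
The leading coefficient is -5.

-5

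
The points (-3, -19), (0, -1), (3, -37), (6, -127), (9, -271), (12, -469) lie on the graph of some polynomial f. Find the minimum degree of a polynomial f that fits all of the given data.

2

Forward differences of the values at n = -3, 0, 3, 6, 9, 12:
  f  : -19  -1  -37  -127  -271  -469
  Δ  : 18  -36  -90  -144  -198
  Δ^2: -54  -54  -54  -54
  Δ^3: 0  0  0
  Δ^4: 0  0
  Δ^5: 0
The second differences are constant (-54) and nonzero, while all higher differences vanish, so the minimal degree is 2.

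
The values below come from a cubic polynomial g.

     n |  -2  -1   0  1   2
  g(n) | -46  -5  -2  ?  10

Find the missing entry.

-7

The 4 known points determine the degree-3 polynomial uniquely.
Write g(n) = an^3 + bn^2 + cn + d. Substituting each data point gives a linear system:
  -8a + 4b - 2c + d = -46
  -a + b - c + d = -5
  d = -2
  8a + 4b + 2c + d = 10
Solving the system yields a = 5, b = -4, c = -6, d = -2.
So g(n) = 5n^3 - 4n^2 - 6n - 2.
Then g(1) = -7.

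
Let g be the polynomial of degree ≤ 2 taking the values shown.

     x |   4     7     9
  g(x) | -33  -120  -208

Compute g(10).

Using the Lagrange interpolation formula with nodes 4, 7, 9:
  L_0(x) = (x - 7)(x - 9) / 15
  L_1(x) = (x - 4)(x - 9) / -6
  L_2(x) = (x - 4)(x - 7) / 10
Then g(x) = -33·L_0(x) - 120·L_1(x) - 208·L_2(x).
Expanding and collecting terms gives g(x) = -3x² + 4x - 1.
Evaluating at x = 10: g(10) = -261.

-261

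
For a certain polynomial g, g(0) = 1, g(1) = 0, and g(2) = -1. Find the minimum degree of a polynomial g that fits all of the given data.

Forward differences of the values at t = 0, 1, 2:
  g  : 1  0  -1
  Δ  : -1  -1
  Δ^2: 0
The first differences are constant (-1) and nonzero, while all higher differences vanish, so the minimal degree is 1.

1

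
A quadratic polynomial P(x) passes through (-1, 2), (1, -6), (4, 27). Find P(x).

P(x) = 3x^2 - 4x - 5

Write P(x) = ax^2 + bx + c. Substituting each data point gives a linear system:
  a - b + c = 2
  a + b + c = -6
  16a + 4b + c = 27
Solving the system yields a = 3, b = -4, c = -5.
So P(x) = 3x^2 - 4x - 5.
Check: P(1) = -6. ✓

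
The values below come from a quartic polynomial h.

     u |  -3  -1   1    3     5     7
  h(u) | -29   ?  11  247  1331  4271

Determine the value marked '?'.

The 5 known points determine the degree-4 polynomial uniquely.
Write h(u) = au^4 + bu^3 + cu^2 + du + e. Substituting each data point gives a linear system:
  81a - 27b + 9c - 3d + e = -29
  a + b + c + d + e = 11
  81a + 27b + 9c + 3d + e = 247
  625a + 125b + 25c + 5d + e = 1331
  2401a + 343b + 49c + 7d + e = 4271
Solving the system yields a = 1, b = 5, c = 3, d = 1, e = 1.
So h(u) = u^4 + 5u^3 + 3u^2 + u + 1.
Then h(-1) = -1.

-1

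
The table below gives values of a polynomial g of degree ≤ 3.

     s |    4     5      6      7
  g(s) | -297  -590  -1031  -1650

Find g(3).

Forward differences of the values at s = 4, 5, 6, 7:
  g  : -297  -590  -1031  -1650
  Δ  : -293  -441  -619
  Δ^2: -148  -178
  Δ^3: -30
The third differences are constant, confirming degree 3.
Interpolating (Newton forward form) and evaluating at s = 3 gives g(3) = -122.

-122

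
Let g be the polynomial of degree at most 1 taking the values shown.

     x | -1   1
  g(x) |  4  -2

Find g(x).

g(x) = -3x + 1

Using the Lagrange interpolation formula with nodes -1, 1:
  L_0(x) = (x - 1) / -2
  L_1(x) = (x + 1) / 2
Then g(x) = 4·L_0(x) - 2·L_1(x).
Expanding and collecting terms gives g(x) = -3x + 1.
Check: g(-1) = 4. ✓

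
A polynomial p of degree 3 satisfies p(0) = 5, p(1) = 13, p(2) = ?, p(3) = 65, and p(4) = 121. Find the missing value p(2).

The 4 known points determine the degree-3 polynomial uniquely.
Write p(s) = as^3 + bs^2 + cs + d. Substituting each data point gives a linear system:
  d = 5
  a + b + c + d = 13
  27a + 9b + 3c + d = 65
  64a + 16b + 4c + d = 121
Solving the system yields a = 1, b = 2, c = 5, d = 5.
So p(s) = s³ + 2s² + 5s + 5.
Then p(2) = 31.

31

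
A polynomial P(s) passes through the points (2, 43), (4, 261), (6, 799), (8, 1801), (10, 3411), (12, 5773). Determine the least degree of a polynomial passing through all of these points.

Forward differences of the values at s = 2, 4, 6, 8, 10, 12:
  P  : 43  261  799  1801  3411  5773
  Δ  : 218  538  1002  1610  2362
  Δ^2: 320  464  608  752
  Δ^3: 144  144  144
  Δ^4: 0  0
  Δ^5: 0
The third differences are constant (144) and nonzero, while all higher differences vanish, so the minimal degree is 3.

3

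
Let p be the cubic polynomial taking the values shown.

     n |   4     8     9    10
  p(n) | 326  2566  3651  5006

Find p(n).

p(n) = 5n^3 + 6

Write p(n) = an^3 + bn^2 + cn + d. Substituting each data point gives a linear system:
  64a + 16b + 4c + d = 326
  512a + 64b + 8c + d = 2566
  729a + 81b + 9c + d = 3651
  1000a + 100b + 10c + d = 5006
Solving the system yields a = 5, b = 0, c = 0, d = 6.
So p(n) = 5n^3 + 6.
Check: p(4) = 326. ✓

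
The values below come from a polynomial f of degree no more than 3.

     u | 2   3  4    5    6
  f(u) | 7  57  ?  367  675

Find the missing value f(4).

169

The 4 known points determine the degree-3 polynomial uniquely.
Write f(u) = au^3 + bu^2 + cu + d. Substituting each data point gives a linear system:
  8a + 4b + 2c + d = 7
  27a + 9b + 3c + d = 57
  125a + 25b + 5c + d = 367
  216a + 36b + 6c + d = 675
Solving the system yields a = 4, b = -5, c = -1, d = -3.
So f(u) = 4u^3 - 5u^2 - u - 3.
Then f(4) = 169.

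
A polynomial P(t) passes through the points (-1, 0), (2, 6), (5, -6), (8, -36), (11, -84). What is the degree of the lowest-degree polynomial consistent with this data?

Forward differences of the values at t = -1, 2, 5, 8, 11:
  P  : 0  6  -6  -36  -84
  Δ  : 6  -12  -30  -48
  Δ^2: -18  -18  -18
  Δ^3: 0  0
  Δ^4: 0
The second differences are constant (-18) and nonzero, while all higher differences vanish, so the minimal degree is 2.

2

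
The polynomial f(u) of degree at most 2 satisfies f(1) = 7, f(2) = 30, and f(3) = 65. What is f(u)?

f(u) = 6u^2 + 5u - 4

Using the Lagrange interpolation formula with nodes 1, 2, 3:
  L_0(u) = (u - 2)(u - 3) / 2
  L_1(u) = (u - 1)(u - 3) / -1
  L_2(u) = (u - 1)(u - 2) / 2
Then f(u) = 7·L_0(u) + 30·L_1(u) + 65·L_2(u).
Expanding and collecting terms gives f(u) = 6u^2 + 5u - 4.
Check: f(2) = 30. ✓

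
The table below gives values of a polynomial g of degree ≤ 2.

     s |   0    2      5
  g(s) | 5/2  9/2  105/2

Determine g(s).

g(s) = 3s^2 - 5s + 5/2

Write g(s) = as^2 + bs + c. Substituting each data point gives a linear system:
  c = 5/2
  4a + 2b + c = 9/2
  25a + 5b + c = 105/2
Solving the system yields a = 3, b = -5, c = 5/2.
So g(s) = 3s^2 - 5s + 5/2.
Check: g(2) = 9/2. ✓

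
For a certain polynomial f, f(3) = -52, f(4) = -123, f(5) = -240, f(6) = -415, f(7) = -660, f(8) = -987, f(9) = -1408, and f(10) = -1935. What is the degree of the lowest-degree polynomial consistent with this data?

Forward differences of the values at t = 3, 4, 5, 6, 7, 8, 9, 10:
  f  : -52  -123  -240  -415  -660  -987  -1408  -1935
  Δ  : -71  -117  -175  -245  -327  -421  -527
  Δ^2: -46  -58  -70  -82  -94  -106
  Δ^3: -12  -12  -12  -12  -12
  Δ^4: 0  0  0  0
  Δ^5: 0  0  0
  Δ^6: 0  0
  Δ^7: 0
The third differences are constant (-12) and nonzero, while all higher differences vanish, so the minimal degree is 3.

3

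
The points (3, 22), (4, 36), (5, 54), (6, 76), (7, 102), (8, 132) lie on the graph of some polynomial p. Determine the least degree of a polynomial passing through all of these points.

Forward differences of the values at s = 3, 4, 5, 6, 7, 8:
  p  : 22  36  54  76  102  132
  Δ  : 14  18  22  26  30
  Δ^2: 4  4  4  4
  Δ^3: 0  0  0
  Δ^4: 0  0
  Δ^5: 0
The second differences are constant (4) and nonzero, while all higher differences vanish, so the minimal degree is 2.

2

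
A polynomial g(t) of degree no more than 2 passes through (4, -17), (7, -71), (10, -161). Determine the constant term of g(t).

Write g(t) = at^2 + bt + c. Substituting each data point gives a linear system:
  16a + 4b + c = -17
  49a + 7b + c = -71
  100a + 10b + c = -161
Solving the system yields a = -2, b = 4, c = -1.
So g(t) = -2t^2 + 4t - 1.
The constant term is -1.

-1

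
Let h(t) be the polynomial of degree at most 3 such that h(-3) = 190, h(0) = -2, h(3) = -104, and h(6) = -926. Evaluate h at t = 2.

Forward differences of the values at t = -3, 0, 3, 6:
  h  : 190  -2  -104  -926
  Δ  : -192  -102  -822
  Δ^2: 90  -720
  Δ^3: -810
The third differences are constant, confirming degree 3.
Interpolating (Newton forward form) and evaluating at t = 2 gives h(2) = -30.

-30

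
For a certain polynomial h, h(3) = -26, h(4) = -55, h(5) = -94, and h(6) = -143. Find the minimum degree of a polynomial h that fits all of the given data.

2

Forward differences of the values at n = 3, 4, 5, 6:
  h  : -26  -55  -94  -143
  Δ  : -29  -39  -49
  Δ^2: -10  -10
  Δ^3: 0
The second differences are constant (-10) and nonzero, while all higher differences vanish, so the minimal degree is 2.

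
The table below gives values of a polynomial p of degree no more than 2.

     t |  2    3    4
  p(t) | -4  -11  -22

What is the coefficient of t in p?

Write p(t) = at^2 + bt + c. Substituting each data point gives a linear system:
  4a + 2b + c = -4
  9a + 3b + c = -11
  16a + 4b + c = -22
Solving the system yields a = -2, b = 3, c = -2.
So p(t) = -2t^2 + 3t - 2.
The coefficient of t is 3.

3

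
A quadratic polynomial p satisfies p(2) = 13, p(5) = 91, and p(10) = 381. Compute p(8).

Write p(s) = as^2 + bs + c. Substituting each data point gives a linear system:
  4a + 2b + c = 13
  25a + 5b + c = 91
  100a + 10b + c = 381
Solving the system yields a = 4, b = -2, c = 1.
So p(s) = 4s^2 - 2s + 1.
Then p(8) = 241.

241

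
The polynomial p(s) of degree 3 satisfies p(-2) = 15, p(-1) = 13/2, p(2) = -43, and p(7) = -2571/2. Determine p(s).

Write p(s) = as^3 + bs^2 + cs + d. Substituting each data point gives a linear system:
  -8a + 4b - 2c + d = 15
  -a + b - c + d = 13/2
  8a + 4b + 2c + d = -43
  343a + 49b + 7c + d = -2571/2
Solving the system yields a = -3, b = -5, c = -5/2, d = 6.
So p(s) = -3s^3 - 5s^2 - (5/2)s + 6.
Check: p(-2) = 15. ✓

p(s) = -3s^3 - 5s^2 - (5/2)s + 6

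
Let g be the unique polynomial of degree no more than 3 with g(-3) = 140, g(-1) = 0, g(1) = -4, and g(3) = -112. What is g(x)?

g(x) = -5x^3 + 2x^2 + 3x - 4

Using the Lagrange interpolation formula with nodes -3, -1, 1, 3:
  L_0(x) = (x + 1)(x - 1)(x - 3) / -48
  L_1(x) = (x + 3)(x - 1)(x - 3) / 16
  L_2(x) = (x + 3)(x + 1)(x - 3) / -16
  L_3(x) = (x + 3)(x + 1)(x - 1) / 48
Then g(x) = 140·L_0(x) + 0·L_1(x) - 4·L_2(x) - 112·L_3(x).
Expanding and collecting terms gives g(x) = -5x^3 + 2x^2 + 3x - 4.
Check: g(-3) = 140. ✓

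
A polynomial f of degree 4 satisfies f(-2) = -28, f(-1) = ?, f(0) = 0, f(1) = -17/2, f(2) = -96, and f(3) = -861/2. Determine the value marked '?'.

3/2

The 5 known points determine the degree-4 polynomial uniquely.
Write f(u) = au^4 + bu^3 + cu^2 + du + e. Substituting each data point gives a linear system:
  16a - 8b + 4c - 2d + e = -28
  e = 0
  a + b + c + d + e = -17/2
  16a + 8b + 4c + 2d + e = -96
  81a + 27b + 9c + 3d + e = -861/2
Solving the system yields a = -4, b = -4, c = 1/2, d = -1, e = 0.
So f(u) = -4u^4 - 4u^3 + (1/2)u^2 - u.
Then f(-1) = 3/2.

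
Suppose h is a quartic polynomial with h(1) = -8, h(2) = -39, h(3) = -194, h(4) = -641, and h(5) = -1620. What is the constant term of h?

Write h(n) = an^4 + bn^3 + cn^2 + dn + e. Substituting each data point gives a linear system:
  a + b + c + d + e = -8
  16a + 8b + 4c + 2d + e = -39
  81a + 27b + 9c + 3d + e = -194
  256a + 64b + 16c + 4d + e = -641
  625a + 125b + 25c + 5d + e = -1620
Solving the system yields a = -3, b = 2, c = 1, d = -3, e = -5.
So h(n) = -3n⁴ + 2n³ + n² - 3n - 5.
The constant term is -5.

-5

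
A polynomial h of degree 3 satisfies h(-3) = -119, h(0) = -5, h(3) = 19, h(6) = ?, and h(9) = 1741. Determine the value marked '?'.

439

On equispaced nodes a degree-3 polynomial has vanishing fourth forward difference, so
  h(-3) - 4·h(0) + 6·h(3) - 4·h(6) + h(9) = 0.
Substituting the known values and solving for h(6):
  -4·h(6) = -1756
  h(6) = 439.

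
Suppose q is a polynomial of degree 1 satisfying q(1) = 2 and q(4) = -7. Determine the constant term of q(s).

Write q(s) = as + b. Substituting each data point gives a linear system:
  a + b = 2
  4a + b = -7
Solving the system yields a = -3, b = 5.
So q(s) = -3s + 5.
The constant term is 5.

5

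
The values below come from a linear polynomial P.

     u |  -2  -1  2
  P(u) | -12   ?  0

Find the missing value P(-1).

The 2 known points determine the degree-1 polynomial uniquely.
Write P(u) = au + b. Substituting each data point gives a linear system:
  -2a + b = -12
  2a + b = 0
Solving the system yields a = 3, b = -6.
So P(u) = 3u - 6.
Then P(-1) = -9.

-9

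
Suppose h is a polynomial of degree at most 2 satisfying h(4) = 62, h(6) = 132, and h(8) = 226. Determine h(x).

h(x) = 3x^2 + 5x - 6

Using the Lagrange interpolation formula with nodes 4, 6, 8:
  L_0(x) = (x - 6)(x - 8) / 8
  L_1(x) = (x - 4)(x - 8) / -4
  L_2(x) = (x - 4)(x - 6) / 8
Then h(x) = 62·L_0(x) + 132·L_1(x) + 226·L_2(x).
Expanding and collecting terms gives h(x) = 3x² + 5x - 6.
Check: h(4) = 62. ✓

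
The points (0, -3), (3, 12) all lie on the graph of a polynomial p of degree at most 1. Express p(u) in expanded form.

Using the Lagrange interpolation formula with nodes 0, 3:
  L_0(u) = (u - 3) / -3
  L_1(u) = u / 3
Then p(u) = -3·L_0(u) + 12·L_1(u).
Expanding and collecting terms gives p(u) = 5u - 3.
Check: p(0) = -3. ✓

p(u) = 5u - 3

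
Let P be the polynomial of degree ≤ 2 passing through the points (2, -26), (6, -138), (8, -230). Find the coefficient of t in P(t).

Write P(t) = at^2 + bt + c. Substituting each data point gives a linear system:
  4a + 2b + c = -26
  36a + 6b + c = -138
  64a + 8b + c = -230
Solving the system yields a = -3, b = -4, c = -6.
So P(t) = -3t² - 4t - 6.
The coefficient of t is -4.

-4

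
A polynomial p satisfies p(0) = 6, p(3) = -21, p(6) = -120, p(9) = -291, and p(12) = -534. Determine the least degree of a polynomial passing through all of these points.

Forward differences of the values at t = 0, 3, 6, 9, 12:
  p  : 6  -21  -120  -291  -534
  Δ  : -27  -99  -171  -243
  Δ^2: -72  -72  -72
  Δ^3: 0  0
  Δ^4: 0
The second differences are constant (-72) and nonzero, while all higher differences vanish, so the minimal degree is 2.

2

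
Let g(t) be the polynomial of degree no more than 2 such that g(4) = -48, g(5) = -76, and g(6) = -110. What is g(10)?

-306

Using the Lagrange interpolation formula with nodes 4, 5, 6:
  L_0(t) = (t - 5)(t - 6) / 2
  L_1(t) = (t - 4)(t - 6) / -1
  L_2(t) = (t - 4)(t - 5) / 2
Then g(t) = -48·L_0(t) - 76·L_1(t) - 110·L_2(t).
Expanding and collecting terms gives g(t) = -3t² - t + 4.
Evaluating at t = 10: g(10) = -306.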